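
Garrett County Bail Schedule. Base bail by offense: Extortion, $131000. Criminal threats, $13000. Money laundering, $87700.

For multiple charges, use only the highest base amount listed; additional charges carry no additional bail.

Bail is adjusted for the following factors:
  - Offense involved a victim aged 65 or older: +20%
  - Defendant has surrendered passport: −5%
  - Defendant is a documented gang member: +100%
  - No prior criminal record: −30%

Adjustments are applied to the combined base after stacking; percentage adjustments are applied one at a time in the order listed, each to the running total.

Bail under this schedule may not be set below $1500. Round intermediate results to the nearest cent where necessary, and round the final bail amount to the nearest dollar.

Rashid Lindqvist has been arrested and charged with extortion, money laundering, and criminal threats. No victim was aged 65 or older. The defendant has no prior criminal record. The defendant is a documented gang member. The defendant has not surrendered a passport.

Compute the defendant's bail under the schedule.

Base amounts from the schedule: extortion $131000; money laundering $87700; criminal threats $13000.
Stacking rule: use the highest base only. Highest is extortion at $131000. Combined base = $131000.
Defendant is a documented gang member (+100%): $131000 × 2 = $262000.
No prior criminal record (−30%): $262000 × 0.7 = $183400.
$183400 is at or above the $1500 minimum.

$183400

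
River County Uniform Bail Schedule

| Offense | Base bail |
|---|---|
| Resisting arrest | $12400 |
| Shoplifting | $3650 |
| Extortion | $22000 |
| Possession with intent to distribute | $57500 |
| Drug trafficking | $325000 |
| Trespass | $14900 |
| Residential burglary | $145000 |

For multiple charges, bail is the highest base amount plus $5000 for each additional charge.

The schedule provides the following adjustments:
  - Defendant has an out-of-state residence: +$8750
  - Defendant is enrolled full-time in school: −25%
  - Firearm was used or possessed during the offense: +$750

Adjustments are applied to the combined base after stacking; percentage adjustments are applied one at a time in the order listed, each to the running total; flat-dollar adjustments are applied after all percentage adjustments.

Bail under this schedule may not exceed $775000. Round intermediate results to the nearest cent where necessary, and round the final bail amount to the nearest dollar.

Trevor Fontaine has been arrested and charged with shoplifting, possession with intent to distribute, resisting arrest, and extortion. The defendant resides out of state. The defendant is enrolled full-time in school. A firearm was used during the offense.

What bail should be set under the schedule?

Base amounts from the schedule: shoplifting $3650; possession with intent to distribute $57500; resisting arrest $12400; extortion $22000.
Stacking rule: highest base plus $5000 per additional charge. Highest is possession with intent to distribute at $57500; 3 additional charges → +$15000. Combined base = $72500.
Defendant is enrolled full-time in school (−25%): $72500 × 0.75 = $54375.
Defendant has an out-of-state residence (+$8750 flat): $54375 + $8750 = $63125.
Firearm was used or possessed during the offense (+$750 flat): $63125 + $750 = $63875.
$63875 is within the $775000 maximum.

$63875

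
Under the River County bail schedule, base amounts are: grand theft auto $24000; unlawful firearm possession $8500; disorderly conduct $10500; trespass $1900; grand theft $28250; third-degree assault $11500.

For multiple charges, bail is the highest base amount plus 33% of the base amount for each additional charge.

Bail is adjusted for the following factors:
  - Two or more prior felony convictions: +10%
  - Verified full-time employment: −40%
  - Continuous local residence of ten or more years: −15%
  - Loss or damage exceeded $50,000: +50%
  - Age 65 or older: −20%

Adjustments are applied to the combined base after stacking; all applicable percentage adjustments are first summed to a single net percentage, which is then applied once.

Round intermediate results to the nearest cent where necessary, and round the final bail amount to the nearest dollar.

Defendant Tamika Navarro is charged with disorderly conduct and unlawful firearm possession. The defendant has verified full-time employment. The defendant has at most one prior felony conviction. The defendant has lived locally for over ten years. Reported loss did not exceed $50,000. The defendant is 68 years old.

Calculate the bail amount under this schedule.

$3326

Base amounts from the schedule: disorderly conduct $10500; unlawful firearm possession $8500.
Stacking rule: highest base plus 33% of each additional charge. Highest is disorderly conduct at $10500. Additional: $8500 × 33% = $2805. Combined base = $10500 + $2805 = $13305.
Net percentage adjustment: −40% −15% −20% = −75%. $13305 × 0.25 = $3326.25.
Rounded to the nearest dollar: $3326.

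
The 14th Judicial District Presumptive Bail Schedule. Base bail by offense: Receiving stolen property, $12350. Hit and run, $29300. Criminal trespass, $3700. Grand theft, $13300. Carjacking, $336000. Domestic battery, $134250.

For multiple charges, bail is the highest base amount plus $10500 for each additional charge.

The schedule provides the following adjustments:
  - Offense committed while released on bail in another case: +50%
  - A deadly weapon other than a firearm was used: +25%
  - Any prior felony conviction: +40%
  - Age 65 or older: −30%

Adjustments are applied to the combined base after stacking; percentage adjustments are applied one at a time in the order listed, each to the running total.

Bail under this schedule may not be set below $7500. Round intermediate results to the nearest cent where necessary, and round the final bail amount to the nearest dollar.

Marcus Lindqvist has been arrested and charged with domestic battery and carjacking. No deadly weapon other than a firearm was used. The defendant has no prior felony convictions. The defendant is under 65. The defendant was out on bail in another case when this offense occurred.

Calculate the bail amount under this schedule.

Base amounts from the schedule: domestic battery $134250; carjacking $336000.
Stacking rule: highest base plus $10500 per additional charge. Highest is carjacking at $336000; 1 additional charge → +$10500. Combined base = $346500.
Offense committed while released on bail in another case (+50%): $346500 × 1.5 = $519750.
$519750 is at or above the $7500 minimum.

$519750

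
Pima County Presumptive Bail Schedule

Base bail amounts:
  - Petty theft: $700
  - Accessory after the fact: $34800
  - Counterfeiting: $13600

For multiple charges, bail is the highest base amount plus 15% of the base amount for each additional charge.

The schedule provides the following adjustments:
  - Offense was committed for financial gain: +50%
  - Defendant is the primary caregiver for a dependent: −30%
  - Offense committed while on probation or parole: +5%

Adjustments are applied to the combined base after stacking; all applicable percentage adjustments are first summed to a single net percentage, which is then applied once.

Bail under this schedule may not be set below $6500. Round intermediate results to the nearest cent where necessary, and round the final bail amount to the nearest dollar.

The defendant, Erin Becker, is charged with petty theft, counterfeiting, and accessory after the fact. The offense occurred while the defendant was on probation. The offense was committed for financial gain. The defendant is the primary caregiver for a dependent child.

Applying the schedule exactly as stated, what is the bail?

Base amounts from the schedule: petty theft $700; counterfeiting $13600; accessory after the fact $34800.
Stacking rule: highest base plus 15% of each additional charge. Highest is accessory after the fact at $34800. Additional: $700 × 15% = $105; $13600 × 15% = $2040. Combined base = $34800 + $2145 = $36945.
Net percentage adjustment: +50% −30% +5% = +25%. $36945 × 1.25 = $46181.25.
$46181.25 is at or above the $6500 minimum.
Rounded to the nearest dollar: $46181.

$46181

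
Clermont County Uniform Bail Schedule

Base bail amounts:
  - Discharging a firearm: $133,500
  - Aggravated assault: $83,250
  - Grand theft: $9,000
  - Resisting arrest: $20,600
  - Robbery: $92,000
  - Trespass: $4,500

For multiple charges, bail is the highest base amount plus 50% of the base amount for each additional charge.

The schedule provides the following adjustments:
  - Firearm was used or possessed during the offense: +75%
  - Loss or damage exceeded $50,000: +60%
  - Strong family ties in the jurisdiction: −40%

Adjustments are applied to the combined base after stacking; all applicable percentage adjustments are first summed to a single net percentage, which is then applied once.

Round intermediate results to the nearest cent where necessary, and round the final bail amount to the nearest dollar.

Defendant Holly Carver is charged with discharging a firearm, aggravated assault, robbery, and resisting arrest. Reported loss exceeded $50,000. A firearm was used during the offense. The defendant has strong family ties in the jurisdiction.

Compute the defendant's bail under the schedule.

Base amounts from the schedule: discharging a firearm $133,500; aggravated assault $83,250; robbery $92,000; resisting arrest $20,600.
Stacking rule: highest base plus 50% of each additional charge. Highest is discharging a firearm at $133,500. Additional: $83,250 × 50% = $41,625; $92,000 × 50% = $46,000; $20,600 × 50% = $10,300. Combined base = $133,500 + $97,925 = $231,425.
Net percentage adjustment: +75% +60% −40% = +95%. $231,425 × 1.95 = $451,278.75.
Rounded to the nearest dollar: $451,279.

$451,279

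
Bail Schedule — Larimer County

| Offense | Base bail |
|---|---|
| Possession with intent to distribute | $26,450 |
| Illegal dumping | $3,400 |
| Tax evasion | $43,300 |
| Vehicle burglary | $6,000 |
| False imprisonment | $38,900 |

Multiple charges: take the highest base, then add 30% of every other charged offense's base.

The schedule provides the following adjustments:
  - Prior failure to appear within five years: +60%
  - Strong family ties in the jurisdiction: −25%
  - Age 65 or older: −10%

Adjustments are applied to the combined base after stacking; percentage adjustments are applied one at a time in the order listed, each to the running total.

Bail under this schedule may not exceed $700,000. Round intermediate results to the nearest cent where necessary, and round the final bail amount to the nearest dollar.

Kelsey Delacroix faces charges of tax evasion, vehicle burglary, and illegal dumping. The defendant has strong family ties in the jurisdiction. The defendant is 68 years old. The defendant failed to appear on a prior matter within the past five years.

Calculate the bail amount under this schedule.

Base amounts from the schedule: tax evasion $43,300; vehicle burglary $6,000; illegal dumping $3,400.
Stacking rule: highest base plus 30% of each additional charge. Highest is tax evasion at $43,300. Additional: $6,000 × 30% = $1,800; $3,400 × 30% = $1,020. Combined base = $43,300 + $2,820 = $46,120.
Prior failure to appear within five years (+60%): $46,120 × 1.6 = $73,792.
Strong family ties in the jurisdiction (−25%): $73,792 × 0.75 = $55,344.
Age 65 or older (−10%): $55,344 × 0.9 = $49,809.60.
$49,809.60 is within the $700,000 maximum.
Rounded to the nearest dollar: $49,810.

$49,810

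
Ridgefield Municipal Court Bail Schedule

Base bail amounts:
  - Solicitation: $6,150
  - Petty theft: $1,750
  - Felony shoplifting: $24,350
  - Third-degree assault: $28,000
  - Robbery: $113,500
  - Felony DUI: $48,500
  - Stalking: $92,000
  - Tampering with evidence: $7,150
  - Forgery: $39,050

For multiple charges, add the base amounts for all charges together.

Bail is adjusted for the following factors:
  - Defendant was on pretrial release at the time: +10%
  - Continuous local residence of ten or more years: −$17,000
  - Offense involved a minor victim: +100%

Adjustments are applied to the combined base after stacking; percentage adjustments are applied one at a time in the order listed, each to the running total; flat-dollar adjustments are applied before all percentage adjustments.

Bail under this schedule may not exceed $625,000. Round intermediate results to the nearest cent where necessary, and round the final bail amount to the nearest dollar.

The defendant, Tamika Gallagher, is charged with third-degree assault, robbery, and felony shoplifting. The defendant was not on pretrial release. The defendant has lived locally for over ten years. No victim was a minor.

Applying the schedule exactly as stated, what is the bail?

Base amounts from the schedule: third-degree assault $28,000; robbery $113,500; felony shoplifting $24,350.
Stacking rule: sum of all bases. $28,000 + $113,500 + $24,350 = $165,850.
Continuous local residence of ten or more years (−$17,000 flat): $165,850 − $17,000 = $148,850.
$148,850 is within the $625,000 maximum.

$148,850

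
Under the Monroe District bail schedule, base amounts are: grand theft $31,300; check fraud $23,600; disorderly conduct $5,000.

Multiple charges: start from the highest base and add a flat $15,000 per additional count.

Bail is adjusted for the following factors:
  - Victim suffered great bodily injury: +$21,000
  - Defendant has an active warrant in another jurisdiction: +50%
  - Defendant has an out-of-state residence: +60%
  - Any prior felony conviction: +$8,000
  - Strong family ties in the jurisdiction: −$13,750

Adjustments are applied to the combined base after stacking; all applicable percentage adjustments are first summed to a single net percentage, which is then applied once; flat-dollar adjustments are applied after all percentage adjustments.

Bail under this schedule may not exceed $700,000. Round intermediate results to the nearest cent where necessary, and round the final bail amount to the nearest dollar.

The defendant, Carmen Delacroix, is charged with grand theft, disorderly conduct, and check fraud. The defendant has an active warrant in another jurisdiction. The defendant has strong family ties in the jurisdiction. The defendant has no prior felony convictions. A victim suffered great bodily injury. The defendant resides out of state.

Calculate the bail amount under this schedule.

$135,980

Base amounts from the schedule: grand theft $31,300; disorderly conduct $5,000; check fraud $23,600.
Stacking rule: highest base plus $15,000 per additional charge. Highest is grand theft at $31,300; 2 additional charges → +$30,000. Combined base = $61,300.
Net percentage adjustment: +50% +60% = +110%. $61,300 × 2.1 = $128,730.
Victim suffered great bodily injury (+$21,000 flat): $128,730 + $21,000 = $149,730.
Strong family ties in the jurisdiction (−$13,750 flat): $149,730 − $13,750 = $135,980.
$135,980 is within the $700,000 maximum.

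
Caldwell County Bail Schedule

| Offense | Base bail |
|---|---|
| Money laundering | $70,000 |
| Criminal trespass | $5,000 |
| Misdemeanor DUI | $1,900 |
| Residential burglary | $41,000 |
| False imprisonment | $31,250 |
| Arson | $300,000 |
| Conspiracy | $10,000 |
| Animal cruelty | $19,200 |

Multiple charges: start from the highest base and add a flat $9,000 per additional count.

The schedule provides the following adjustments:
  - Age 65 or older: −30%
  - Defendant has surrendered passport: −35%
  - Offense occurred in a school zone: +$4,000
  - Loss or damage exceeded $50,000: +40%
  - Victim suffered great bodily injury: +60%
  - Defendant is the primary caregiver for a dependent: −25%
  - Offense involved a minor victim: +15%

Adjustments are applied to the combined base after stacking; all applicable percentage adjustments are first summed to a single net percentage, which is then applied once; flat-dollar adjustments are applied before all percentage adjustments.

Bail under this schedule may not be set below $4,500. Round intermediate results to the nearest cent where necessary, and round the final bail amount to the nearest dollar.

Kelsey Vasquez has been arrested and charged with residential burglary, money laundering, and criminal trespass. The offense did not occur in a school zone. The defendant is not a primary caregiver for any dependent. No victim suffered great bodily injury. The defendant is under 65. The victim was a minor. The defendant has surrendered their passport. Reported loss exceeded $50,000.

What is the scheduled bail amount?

$105,600

Base amounts from the schedule: residential burglary $41,000; money laundering $70,000; criminal trespass $5,000.
Stacking rule: highest base plus $9,000 per additional charge. Highest is money laundering at $70,000; 2 additional charges → +$18,000. Combined base = $88,000.
Net percentage adjustment: −35% +40% +15% = +20%. $88,000 × 1.2 = $105,600.
$105,600 is at or above the $4,500 minimum.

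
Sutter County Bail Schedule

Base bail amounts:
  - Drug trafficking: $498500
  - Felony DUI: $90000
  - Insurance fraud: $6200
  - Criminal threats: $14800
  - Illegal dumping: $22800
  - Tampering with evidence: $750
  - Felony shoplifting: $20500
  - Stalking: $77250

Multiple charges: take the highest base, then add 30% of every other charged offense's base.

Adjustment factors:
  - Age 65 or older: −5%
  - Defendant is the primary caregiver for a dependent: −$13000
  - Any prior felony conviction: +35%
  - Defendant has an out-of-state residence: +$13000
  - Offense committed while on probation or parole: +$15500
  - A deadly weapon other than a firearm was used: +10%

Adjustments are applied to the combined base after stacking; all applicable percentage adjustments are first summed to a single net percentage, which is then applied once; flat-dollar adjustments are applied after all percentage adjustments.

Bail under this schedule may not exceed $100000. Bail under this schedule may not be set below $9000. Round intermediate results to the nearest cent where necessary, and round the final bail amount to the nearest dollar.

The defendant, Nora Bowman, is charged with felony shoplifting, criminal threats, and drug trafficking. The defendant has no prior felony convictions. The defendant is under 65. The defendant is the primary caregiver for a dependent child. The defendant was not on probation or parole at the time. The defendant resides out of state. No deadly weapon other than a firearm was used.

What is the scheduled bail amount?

$100000

Base amounts from the schedule: felony shoplifting $20500; criminal threats $14800; drug trafficking $498500.
Stacking rule: highest base plus 30% of each additional charge. Highest is drug trafficking at $498500. Additional: $20500 × 30% = $6150; $14800 × 30% = $4440. Combined base = $498500 + $10590 = $509090.
Defendant is the primary caregiver for a dependent (−$13000 flat): $509090 − $13000 = $496090.
Defendant has an out-of-state residence (+$13000 flat): $496090 + $13000 = $509090.
Result $509090 exceeds the maximum of $100000; bail is capped at $100000.
$100000 is at or above the $9000 minimum.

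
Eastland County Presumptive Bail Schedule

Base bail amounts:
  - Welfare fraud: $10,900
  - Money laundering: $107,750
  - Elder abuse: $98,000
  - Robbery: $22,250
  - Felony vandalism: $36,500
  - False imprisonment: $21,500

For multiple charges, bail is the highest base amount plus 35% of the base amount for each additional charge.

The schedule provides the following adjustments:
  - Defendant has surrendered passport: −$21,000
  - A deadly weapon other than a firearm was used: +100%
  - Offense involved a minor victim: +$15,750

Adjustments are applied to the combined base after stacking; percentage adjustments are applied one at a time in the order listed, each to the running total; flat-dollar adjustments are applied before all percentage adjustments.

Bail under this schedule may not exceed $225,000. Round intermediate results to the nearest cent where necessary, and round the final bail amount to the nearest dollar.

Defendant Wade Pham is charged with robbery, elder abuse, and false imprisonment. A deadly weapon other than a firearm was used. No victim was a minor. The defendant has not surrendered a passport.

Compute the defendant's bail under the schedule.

Base amounts from the schedule: robbery $22,250; elder abuse $98,000; false imprisonment $21,500.
Stacking rule: highest base plus 35% of each additional charge. Highest is elder abuse at $98,000. Additional: $22,250 × 35% = $7,787.50; $21,500 × 35% = $7,525. Combined base = $98,000 + $15,312.50 = $113,312.50.
A deadly weapon other than a firearm was used (+100%): $113,312.50 × 2 = $226,625.
Result $226,625 exceeds the maximum of $225,000; bail is capped at $225,000.

$225,000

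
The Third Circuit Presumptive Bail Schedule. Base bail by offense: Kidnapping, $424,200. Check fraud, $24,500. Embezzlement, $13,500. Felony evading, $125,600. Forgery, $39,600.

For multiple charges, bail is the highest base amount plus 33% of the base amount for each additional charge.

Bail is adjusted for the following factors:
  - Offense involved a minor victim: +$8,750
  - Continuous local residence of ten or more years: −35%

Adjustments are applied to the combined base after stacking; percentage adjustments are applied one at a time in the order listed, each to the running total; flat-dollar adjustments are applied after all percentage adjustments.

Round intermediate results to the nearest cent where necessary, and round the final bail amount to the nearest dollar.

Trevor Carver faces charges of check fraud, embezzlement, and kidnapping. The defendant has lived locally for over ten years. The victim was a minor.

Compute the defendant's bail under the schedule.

Base amounts from the schedule: check fraud $24,500; embezzlement $13,500; kidnapping $424,200.
Stacking rule: highest base plus 33% of each additional charge. Highest is kidnapping at $424,200. Additional: $24,500 × 33% = $8,085; $13,500 × 33% = $4,455. Combined base = $424,200 + $12,540 = $436,740.
Continuous local residence of ten or more years (−35%): $436,740 × 0.65 = $283,881.
Offense involved a minor victim (+$8,750 flat): $283,881 + $8,750 = $292,631.

$292,631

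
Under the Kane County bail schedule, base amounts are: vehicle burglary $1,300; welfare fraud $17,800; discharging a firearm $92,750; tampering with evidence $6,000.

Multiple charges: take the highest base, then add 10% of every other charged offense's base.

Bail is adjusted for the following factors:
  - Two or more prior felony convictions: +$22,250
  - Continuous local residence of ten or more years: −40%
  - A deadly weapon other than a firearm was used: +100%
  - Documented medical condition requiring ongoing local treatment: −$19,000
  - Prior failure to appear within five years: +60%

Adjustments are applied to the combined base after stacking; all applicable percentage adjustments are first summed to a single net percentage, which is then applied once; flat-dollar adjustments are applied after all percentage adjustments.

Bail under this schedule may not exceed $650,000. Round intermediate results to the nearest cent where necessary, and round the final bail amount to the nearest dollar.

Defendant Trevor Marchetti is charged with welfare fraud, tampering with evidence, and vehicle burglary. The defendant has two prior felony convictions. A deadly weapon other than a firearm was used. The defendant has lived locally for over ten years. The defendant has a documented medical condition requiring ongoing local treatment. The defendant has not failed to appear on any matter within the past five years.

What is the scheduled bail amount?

$32,898

Base amounts from the schedule: welfare fraud $17,800; tampering with evidence $6,000; vehicle burglary $1,300.
Stacking rule: highest base plus 10% of each additional charge. Highest is welfare fraud at $17,800. Additional: $6,000 × 10% = $600; $1,300 × 10% = $130. Combined base = $17,800 + $730 = $18,530.
Net percentage adjustment: −40% +100% = +60%. $18,530 × 1.6 = $29,648.
Two or more prior felony convictions (+$22,250 flat): $29,648 + $22,250 = $51,898.
Documented medical condition requiring ongoing local treatment (−$19,000 flat): $51,898 − $19,000 = $32,898.
$32,898 is within the $650,000 maximum.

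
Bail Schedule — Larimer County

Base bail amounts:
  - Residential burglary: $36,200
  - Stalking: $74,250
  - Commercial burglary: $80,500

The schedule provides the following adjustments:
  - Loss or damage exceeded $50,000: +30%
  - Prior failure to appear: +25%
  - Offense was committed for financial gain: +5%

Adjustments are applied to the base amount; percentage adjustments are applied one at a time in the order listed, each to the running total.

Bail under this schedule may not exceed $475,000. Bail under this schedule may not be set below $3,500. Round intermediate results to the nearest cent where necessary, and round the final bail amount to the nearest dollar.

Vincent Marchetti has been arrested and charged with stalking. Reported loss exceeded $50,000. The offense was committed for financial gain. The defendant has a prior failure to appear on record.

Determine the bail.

$126,689

Base amounts from the schedule: stalking $74,250.
Single charge. Combined base = $74,250.
Loss or damage exceeded $50,000 (+30%): $74,250 × 1.3 = $96,525.
Prior failure to appear (+25%): $96,525 × 1.25 = $120,656.25.
Offense was committed for financial gain (+5%): $120,656.25 × 1.05 = $126,689.06.
$126,689.06 is within the $475,000 maximum.
$126,689.06 is at or above the $3,500 minimum.
Rounded to the nearest dollar: $126,689.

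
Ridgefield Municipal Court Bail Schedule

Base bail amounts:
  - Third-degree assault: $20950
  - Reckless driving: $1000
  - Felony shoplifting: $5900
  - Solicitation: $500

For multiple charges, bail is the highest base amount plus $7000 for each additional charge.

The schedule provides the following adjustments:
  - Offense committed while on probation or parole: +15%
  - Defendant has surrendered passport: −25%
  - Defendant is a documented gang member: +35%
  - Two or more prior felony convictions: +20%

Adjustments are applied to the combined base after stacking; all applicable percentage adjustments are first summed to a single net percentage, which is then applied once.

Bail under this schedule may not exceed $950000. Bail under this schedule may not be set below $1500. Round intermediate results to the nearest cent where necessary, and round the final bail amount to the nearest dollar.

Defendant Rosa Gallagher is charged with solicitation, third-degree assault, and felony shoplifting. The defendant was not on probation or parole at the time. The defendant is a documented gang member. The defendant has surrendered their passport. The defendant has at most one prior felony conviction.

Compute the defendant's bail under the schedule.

$38445

Base amounts from the schedule: solicitation $500; third-degree assault $20950; felony shoplifting $5900.
Stacking rule: highest base plus $7000 per additional charge. Highest is third-degree assault at $20950; 2 additional charges → +$14000. Combined base = $34950.
Net percentage adjustment: −25% +35% = +10%. $34950 × 1.1 = $38445.
$38445 is within the $950000 maximum.
$38445 is at or above the $1500 minimum.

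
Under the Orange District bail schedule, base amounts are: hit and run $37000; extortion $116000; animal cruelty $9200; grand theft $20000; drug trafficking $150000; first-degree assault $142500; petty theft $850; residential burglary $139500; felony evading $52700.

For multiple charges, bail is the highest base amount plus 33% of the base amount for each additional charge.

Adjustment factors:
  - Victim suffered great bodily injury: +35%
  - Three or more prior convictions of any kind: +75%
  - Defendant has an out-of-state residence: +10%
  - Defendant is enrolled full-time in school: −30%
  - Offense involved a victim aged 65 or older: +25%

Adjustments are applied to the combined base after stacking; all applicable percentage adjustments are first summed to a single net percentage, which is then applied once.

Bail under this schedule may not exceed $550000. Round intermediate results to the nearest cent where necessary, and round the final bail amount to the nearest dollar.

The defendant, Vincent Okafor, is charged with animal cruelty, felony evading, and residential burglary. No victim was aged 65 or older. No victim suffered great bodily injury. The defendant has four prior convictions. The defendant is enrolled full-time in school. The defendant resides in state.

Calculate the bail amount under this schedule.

$231894

Base amounts from the schedule: animal cruelty $9200; felony evading $52700; residential burglary $139500.
Stacking rule: highest base plus 33% of each additional charge. Highest is residential burglary at $139500. Additional: $9200 × 33% = $3036; $52700 × 33% = $17391. Combined base = $139500 + $20427 = $159927.
Net percentage adjustment: +75% −30% = +45%. $159927 × 1.45 = $231894.15.
$231894.15 is within the $550000 maximum.
Rounded to the nearest dollar: $231894.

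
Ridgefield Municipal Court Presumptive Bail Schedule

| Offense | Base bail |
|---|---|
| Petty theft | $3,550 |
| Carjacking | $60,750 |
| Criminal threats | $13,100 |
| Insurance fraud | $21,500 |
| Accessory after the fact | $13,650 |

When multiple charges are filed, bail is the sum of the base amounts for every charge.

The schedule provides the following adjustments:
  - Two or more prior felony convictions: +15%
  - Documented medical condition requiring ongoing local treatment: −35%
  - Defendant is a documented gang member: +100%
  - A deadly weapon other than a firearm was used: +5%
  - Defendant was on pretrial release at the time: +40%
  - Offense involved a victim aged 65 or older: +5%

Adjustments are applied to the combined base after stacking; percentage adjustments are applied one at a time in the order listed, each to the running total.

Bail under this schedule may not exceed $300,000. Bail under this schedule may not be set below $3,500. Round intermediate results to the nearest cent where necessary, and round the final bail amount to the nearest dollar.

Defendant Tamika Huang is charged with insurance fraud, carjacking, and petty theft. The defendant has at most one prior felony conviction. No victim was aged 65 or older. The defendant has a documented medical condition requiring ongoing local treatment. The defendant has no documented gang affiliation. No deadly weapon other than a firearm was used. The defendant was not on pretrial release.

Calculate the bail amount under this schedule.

Base amounts from the schedule: insurance fraud $21,500; carjacking $60,750; petty theft $3,550.
Stacking rule: sum of all bases. $21,500 + $60,750 + $3,550 = $85,800.
Documented medical condition requiring ongoing local treatment (−35%): $85,800 × 0.65 = $55,770.
$55,770 is within the $300,000 maximum.
$55,770 is at or above the $3,500 minimum.

$55,770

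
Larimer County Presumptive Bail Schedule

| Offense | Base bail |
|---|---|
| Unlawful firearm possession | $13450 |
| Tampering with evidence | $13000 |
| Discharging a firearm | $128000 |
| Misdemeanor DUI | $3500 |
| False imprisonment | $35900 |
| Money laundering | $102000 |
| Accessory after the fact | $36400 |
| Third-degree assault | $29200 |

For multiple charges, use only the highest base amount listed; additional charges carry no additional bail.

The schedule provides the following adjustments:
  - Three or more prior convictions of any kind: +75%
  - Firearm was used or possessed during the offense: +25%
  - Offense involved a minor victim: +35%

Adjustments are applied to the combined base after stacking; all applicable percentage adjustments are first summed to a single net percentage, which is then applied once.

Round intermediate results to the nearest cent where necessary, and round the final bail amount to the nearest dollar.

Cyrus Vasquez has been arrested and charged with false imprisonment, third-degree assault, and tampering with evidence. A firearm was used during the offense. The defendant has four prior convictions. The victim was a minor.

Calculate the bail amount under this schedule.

$84365

Base amounts from the schedule: false imprisonment $35900; third-degree assault $29200; tampering with evidence $13000.
Stacking rule: use the highest base only. Highest is false imprisonment at $35900. Combined base = $35900.
Net percentage adjustment: +75% +25% +35% = +135%. $35900 × 2.35 = $84365.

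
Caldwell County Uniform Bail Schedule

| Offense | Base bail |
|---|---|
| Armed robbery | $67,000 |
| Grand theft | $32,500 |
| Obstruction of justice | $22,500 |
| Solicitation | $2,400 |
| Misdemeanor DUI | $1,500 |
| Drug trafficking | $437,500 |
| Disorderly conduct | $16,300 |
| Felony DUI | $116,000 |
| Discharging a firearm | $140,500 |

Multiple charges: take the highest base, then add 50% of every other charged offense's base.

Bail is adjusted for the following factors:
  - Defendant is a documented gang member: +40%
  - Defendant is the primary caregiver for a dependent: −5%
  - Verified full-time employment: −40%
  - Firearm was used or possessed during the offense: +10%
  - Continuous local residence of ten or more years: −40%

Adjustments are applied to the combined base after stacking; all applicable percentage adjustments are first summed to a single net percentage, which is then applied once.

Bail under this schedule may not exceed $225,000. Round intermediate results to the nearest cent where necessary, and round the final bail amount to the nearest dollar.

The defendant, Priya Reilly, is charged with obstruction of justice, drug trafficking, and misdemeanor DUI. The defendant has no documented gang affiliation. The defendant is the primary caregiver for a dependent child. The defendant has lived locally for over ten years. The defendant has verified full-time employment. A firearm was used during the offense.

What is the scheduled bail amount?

$112,375

Base amounts from the schedule: obstruction of justice $22,500; drug trafficking $437,500; misdemeanor DUI $1,500.
Stacking rule: highest base plus 50% of each additional charge. Highest is drug trafficking at $437,500. Additional: $22,500 × 50% = $11,250; $1,500 × 50% = $750. Combined base = $437,500 + $12,000 = $449,500.
Net percentage adjustment: −5% −40% +10% −40% = −75%. $449,500 × 0.25 = $112,375.
$112,375 is within the $225,000 maximum.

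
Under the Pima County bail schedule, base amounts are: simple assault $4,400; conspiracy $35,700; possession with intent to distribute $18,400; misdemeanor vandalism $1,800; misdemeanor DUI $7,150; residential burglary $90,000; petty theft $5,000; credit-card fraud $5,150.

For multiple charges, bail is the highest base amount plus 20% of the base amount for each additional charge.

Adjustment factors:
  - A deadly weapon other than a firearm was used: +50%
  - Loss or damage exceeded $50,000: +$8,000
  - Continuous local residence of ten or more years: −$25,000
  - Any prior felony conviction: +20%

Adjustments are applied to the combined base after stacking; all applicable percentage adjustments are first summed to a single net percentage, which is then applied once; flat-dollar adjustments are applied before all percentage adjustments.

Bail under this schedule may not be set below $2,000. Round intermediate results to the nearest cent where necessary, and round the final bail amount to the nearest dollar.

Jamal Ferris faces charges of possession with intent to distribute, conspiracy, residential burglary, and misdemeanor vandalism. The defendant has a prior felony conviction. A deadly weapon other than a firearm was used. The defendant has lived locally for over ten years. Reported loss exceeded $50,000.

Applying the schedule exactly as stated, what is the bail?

$143,106

Base amounts from the schedule: possession with intent to distribute $18,400; conspiracy $35,700; residential burglary $90,000; misdemeanor vandalism $1,800.
Stacking rule: highest base plus 20% of each additional charge. Highest is residential burglary at $90,000. Additional: $18,400 × 20% = $3,680; $35,700 × 20% = $7,140; $1,800 × 20% = $360. Combined base = $90,000 + $11,180 = $101,180.
Loss or damage exceeded $50,000 (+$8,000 flat): $101,180 + $8,000 = $109,180.
Continuous local residence of ten or more years (−$25,000 flat): $109,180 − $25,000 = $84,180.
Net percentage adjustment: +50% +20% = +70%. $84,180 × 1.7 = $143,106.
$143,106 is at or above the $2,000 minimum.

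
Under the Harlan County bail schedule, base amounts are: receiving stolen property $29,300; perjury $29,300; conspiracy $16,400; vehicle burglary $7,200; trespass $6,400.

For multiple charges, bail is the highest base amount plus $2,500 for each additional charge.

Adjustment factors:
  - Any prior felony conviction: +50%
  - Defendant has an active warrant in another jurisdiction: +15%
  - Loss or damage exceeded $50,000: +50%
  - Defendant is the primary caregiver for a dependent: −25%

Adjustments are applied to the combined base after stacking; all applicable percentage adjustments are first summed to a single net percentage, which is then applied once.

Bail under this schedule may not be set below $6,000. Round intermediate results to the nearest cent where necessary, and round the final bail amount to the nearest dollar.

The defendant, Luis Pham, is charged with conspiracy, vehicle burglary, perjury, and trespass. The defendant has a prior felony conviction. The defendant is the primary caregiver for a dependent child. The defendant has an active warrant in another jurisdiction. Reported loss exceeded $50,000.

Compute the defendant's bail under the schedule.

$69,920

Base amounts from the schedule: conspiracy $16,400; vehicle burglary $7,200; perjury $29,300; trespass $6,400.
Stacking rule: highest base plus $2,500 per additional charge. Highest is perjury at $29,300; 3 additional charges → +$7,500. Combined base = $36,800.
Net percentage adjustment: +50% +15% +50% −25% = +90%. $36,800 × 1.9 = $69,920.
$69,920 is at or above the $6,000 minimum.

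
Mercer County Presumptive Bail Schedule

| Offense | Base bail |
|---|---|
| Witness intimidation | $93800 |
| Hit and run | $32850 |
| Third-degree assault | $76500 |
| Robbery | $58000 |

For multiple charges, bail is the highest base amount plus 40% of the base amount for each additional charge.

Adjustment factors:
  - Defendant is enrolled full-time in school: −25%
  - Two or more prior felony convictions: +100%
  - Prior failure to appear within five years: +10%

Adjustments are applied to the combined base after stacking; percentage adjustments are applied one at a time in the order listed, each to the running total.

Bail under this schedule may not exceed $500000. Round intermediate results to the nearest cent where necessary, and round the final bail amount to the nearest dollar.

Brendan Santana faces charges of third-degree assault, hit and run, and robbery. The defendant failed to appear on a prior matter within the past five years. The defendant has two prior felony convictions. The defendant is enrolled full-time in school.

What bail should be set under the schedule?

$186186

Base amounts from the schedule: third-degree assault $76500; hit and run $32850; robbery $58000.
Stacking rule: highest base plus 40% of each additional charge. Highest is third-degree assault at $76500. Additional: $32850 × 40% = $13140; $58000 × 40% = $23200. Combined base = $76500 + $36340 = $112840.
Defendant is enrolled full-time in school (−25%): $112840 × 0.75 = $84630.
Two or more prior felony convictions (+100%): $84630 × 2 = $169260.
Prior failure to appear within five years (+10%): $169260 × 1.1 = $186186.
$186186 is within the $500000 maximum.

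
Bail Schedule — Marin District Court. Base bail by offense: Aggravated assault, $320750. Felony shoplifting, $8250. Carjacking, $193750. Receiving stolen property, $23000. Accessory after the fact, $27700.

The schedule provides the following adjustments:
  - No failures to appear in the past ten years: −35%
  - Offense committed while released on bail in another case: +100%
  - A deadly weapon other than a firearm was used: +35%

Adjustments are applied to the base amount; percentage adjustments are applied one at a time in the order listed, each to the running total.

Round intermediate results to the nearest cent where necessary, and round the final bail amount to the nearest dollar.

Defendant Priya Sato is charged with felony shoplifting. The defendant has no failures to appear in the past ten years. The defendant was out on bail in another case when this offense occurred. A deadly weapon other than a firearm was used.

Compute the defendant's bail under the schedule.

$14479

Base amounts from the schedule: felony shoplifting $8250.
Single charge. Combined base = $8250.
No failures to appear in the past ten years (−35%): $8250 × 0.65 = $5362.50.
Offense committed while released on bail in another case (+100%): $5362.50 × 2 = $10725.
A deadly weapon other than a firearm was used (+35%): $10725 × 1.35 = $14478.75.
Rounded to the nearest dollar: $14479.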